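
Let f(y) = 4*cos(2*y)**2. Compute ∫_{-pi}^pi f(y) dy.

4*pi

Use the identity cos^2(2*y) = (1 + cos(4*y))/2.
An antiderivative is F(y) = 2*y + sin(4*y)/2.
Then F(pi) - F(-pi) = (2*pi) - (-2*pi) = 4*pi.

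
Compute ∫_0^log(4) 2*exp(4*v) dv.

Let u = exp(v), so du = exp(v) dv. When v = 0, u = 1; when v = log(4), u = 4.
The integral becomes 2·∫ u**3 du from 1 to 4, with antiderivative u**4/2.
Back in v: F(v) = exp(4*v)/2.
Then F(log(4)) - F(0) = (128) - (1/2) = 255/2.

255/2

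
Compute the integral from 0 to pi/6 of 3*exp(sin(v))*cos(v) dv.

Let u = sin(v), so du = cos(v) dv. When v = 0, u = 0; when v = pi/6, u = 1/2.
The integral becomes 3·∫ exp(u) du from 0 to 1/2, with antiderivative 3*exp(u).
Back in v: F(v) = 3*exp(sin(v)).
Then F(pi/6) - F(0) = (3*exp(1/2)) - (3) = -3 + 3*exp(1/2).

-3 + 3*exp(1/2)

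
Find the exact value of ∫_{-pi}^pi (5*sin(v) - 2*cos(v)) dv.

An antiderivative is F(v) = -2*sin(v) - 5*cos(v).
Then F(pi) - F(-pi) = (5) - (5) = 0.

0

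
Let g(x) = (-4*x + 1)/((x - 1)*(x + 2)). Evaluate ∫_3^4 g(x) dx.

-4*log(3) - 2*log(2) + 3*log(5)

Factor the denominator: x**2 + x - 2 = (x + 2)(x - 1).
Partial fractions: (-4*x + 1)/((x - 1)*(x + 2)) = -3/(x + 2) - 1/(x - 1).
An antiderivative is F(x) = -log(x - 1) - 3*log(x + 2).
Then F(4) - F(3) = (-4*log(3) - 3*log(2)) - (-3*log(5) - log(2)) = -4*log(3) - 2*log(2) + 3*log(5).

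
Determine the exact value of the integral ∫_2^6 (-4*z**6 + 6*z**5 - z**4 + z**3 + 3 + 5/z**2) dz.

-12023909/105

By the power rule, an antiderivative is F(z) = -4*z**7/7 + z**6 - z**5/5 + z**4/4 + 3*z - 5/z.
Then F(6) - F(2) = (-24049507/210) - (-563/70) = -12023909/105.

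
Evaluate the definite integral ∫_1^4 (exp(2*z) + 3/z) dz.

-exp(2)/2 + log(64) + exp(8)/2

An antiderivative is F(z) = exp(2*z)/2 + 3*log(z).
Then F(4) - F(1) = (log(64) + exp(8)/2) - (exp(2)/2) = -exp(2)/2 + log(64) + exp(8)/2.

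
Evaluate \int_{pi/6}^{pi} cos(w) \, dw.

-1/2

An antiderivative is F(w) = sin(w).
Then F(pi) - F(pi/6) = (0) - (1/2) = -1/2.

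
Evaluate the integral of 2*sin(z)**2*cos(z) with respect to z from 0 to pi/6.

1/12

Let u = sin(z), so du = cos(z) dz. When z = 0, u = 0; when z = pi/6, u = 1/2.
The integral becomes 2·∫ u**2 du from 0 to 1/2, with antiderivative 2*u**3/3.
Back in z: F(z) = 2*sin(z)**3/3.
Then F(pi/6) - F(0) = (1/12) - (0) = 1/12.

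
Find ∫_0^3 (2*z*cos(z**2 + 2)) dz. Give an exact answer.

sin(11) - sin(2)

Let u = z**2 + 2, so du = 2*z dz. When z = 0, u = 2; when z = 3, u = 11.
The integral becomes ∫ cos(u) du from 2 to 11, with antiderivative sin(u).
Back in z: F(z) = sin(z**2 + 2).
Then F(3) - F(0) = (sin(11)) - (sin(2)) = sin(11) - sin(2).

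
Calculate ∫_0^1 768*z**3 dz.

Let u = 4*z, so du = 4 dz. When z = 0, u = 0; when z = 1, u = 4.
The integral becomes 3·∫ u**3 du from 0 to 4, with antiderivative 3*u**4/4.
Back in z: F(z) = 192*z**4.
Then F(1) - F(0) = (192) - (0) = 192.

192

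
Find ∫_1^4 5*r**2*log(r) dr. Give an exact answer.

-35 + 640*log(2)/3

Integrate by parts once (u = ln r, dv = 5*r**2 dr).
An antiderivative is F(r) = 5*r**3*(3*log(r) - 1)/9.
Then F(4) - F(1) = (-320/9 + 640*log(2)/3) - (-5/9) = -35 + 640*log(2)/3.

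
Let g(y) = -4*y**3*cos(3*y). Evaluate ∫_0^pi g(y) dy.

Integrate by parts 3 times (u = y^3, dv = -4*cos(3*y) dy).
An antiderivative is F(y) = -4*y**3*sin(3*y)/3 - 4*y**2*cos(3*y)/3 + 8*y*sin(3*y)/9 + 8*cos(3*y)/27.
Then F(pi) - F(0) = (-8/27 + 4*pi**2/3) - (8/27) = -16/27 + 4*pi**2/3.

-16/27 + 4*pi**2/3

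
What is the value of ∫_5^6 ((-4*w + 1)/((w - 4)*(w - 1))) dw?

Factor the denominator: w**2 - 5*w + 4 = (w - 1)(w - 4).
Partial fractions: (-4*w + 1)/((w - 4)*(w - 1)) = 1/(w - 1) - 5/(w - 4).
An antiderivative is F(w) = -5*log(w - 4) + log(w - 1).
Then F(6) - F(5) = (log(5/32)) - (log(4)) = -7*log(2) + log(5).

-7*log(2) + log(5)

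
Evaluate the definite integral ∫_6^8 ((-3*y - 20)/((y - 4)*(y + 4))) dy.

Factor the denominator: y**2 - 16 = (y + 4)(y - 4).
Partial fractions: (-3*y - 20)/((y - 4)*(y + 4)) = 1/(y + 4) - 4/(y - 4).
An antiderivative is F(y) = -4*log(y - 4) + log(y + 4).
Then F(8) - F(6) = (log(3/64)) - (log(5/8)) = log(3/40).

log(3/40)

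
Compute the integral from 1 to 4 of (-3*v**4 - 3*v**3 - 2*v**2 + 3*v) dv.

By the power rule, an antiderivative is F(v) = -3*v**5/5 - 3*v**4/4 - 2*v**3/3 + 3*v**2/2.
Then F(4) - F(1) = (-12376/15) - (-31/60) = -16491/20.

-16491/20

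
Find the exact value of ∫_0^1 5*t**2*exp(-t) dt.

Integrate by parts twice (u = t^2, dv = 5*exp(-t) dt).
An antiderivative is F(t) = (-5*t**2 - 10*t - 10)*exp(-t).
Then F(1) - F(0) = (-25*exp(-1)) - (-10) = 10 - 25*exp(-1).

10 - 25*exp(-1)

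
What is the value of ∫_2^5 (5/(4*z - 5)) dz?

An antiderivative is F(z) = 5*log(4*z - 5)/4.
Then F(5) - F(2) = (5*log(15)/4) - (5*log(3)/4) = 5*log(5)/4.

5*log(5)/4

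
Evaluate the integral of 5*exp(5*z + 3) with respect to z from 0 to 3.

Let u = 5*z + 3, so du = 5 dz. When z = 0, u = 3; when z = 3, u = 18.
The integral becomes ∫ exp(u) du from 3 to 18, with antiderivative exp(u).
Back in z: F(z) = exp(5*z + 3).
Then F(3) - F(0) = (exp(18)) - (exp(3)) = -exp(3) + exp(18).

-exp(3) + exp(18)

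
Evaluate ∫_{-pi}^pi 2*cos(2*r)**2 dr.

2*pi

Use the identity cos^2(2*r) = (1 + cos(4*r))/2.
An antiderivative is F(r) = r + sin(4*r)/4.
Then F(pi) - F(-pi) = (pi) - (-pi) = 2*pi.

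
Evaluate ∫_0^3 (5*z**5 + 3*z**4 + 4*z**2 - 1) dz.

By the power rule, an antiderivative is F(z) = 5*z**6/6 + 3*z**5/5 + 4*z**3/3 - z.
Then F(3) - F(0) = (7863/10) - (0) = 7863/10.

7863/10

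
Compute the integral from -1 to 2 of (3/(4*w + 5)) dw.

3*log(13)/4

An antiderivative is F(w) = 3*log(4*w + 5)/4.
Then F(2) - F(-1) = (3*log(13)/4) - (0) = 3*log(13)/4.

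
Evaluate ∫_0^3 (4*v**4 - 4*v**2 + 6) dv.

882/5

By the power rule, an antiderivative is F(v) = 4*v**5/5 - 4*v**3/3 + 6*v.
Then F(3) - F(0) = (882/5) - (0) = 882/5.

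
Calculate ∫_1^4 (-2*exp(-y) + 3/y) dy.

-2*exp(-1) + 2*exp(-4) + 6*log(2)

An antiderivative is F(y) = 3*log(y) + 2*exp(-y).
Then F(4) - F(1) = (2*exp(-4) + 6*log(2)) - (2*exp(-1)) = -2*exp(-1) + 2*exp(-4) + 6*log(2).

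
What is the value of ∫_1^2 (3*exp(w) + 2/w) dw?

An antiderivative is F(w) = 3*exp(w) + 2*log(w).
Then F(2) - F(1) = (log(4) + 3*exp(2)) - (3*exp(1)) = -3*exp(1) + log(4) + 3*exp(2).

-3*exp(1) + log(4) + 3*exp(2)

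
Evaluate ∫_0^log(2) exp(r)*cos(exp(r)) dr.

-sin(1) + sin(2)

Let u = exp(r), so du = exp(r) dr. When r = 0, u = 1; when r = log(2), u = 2.
The integral becomes ∫ cos(u) du from 1 to 2, with antiderivative sin(u).
Back in r: F(r) = sin(exp(r)).
Then F(log(2)) - F(0) = (sin(2)) - (sin(1)) = -sin(1) + sin(2).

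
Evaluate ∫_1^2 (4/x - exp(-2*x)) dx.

An antiderivative is F(x) = 4*log(x) + exp(-2*x)/2.
Then F(2) - F(1) = (exp(-4)/2 + 4*log(2)) - (exp(-2)/2) = (-exp(2) + 1 + 8*exp(4)*log(2))*exp(-4)/2.

(-exp(2) + 1 + 8*exp(4)*log(2))*exp(-4)/2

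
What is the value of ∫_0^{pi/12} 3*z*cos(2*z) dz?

-3/4 + pi/16 + 3*sqrt(3)/8

Integrate by parts once (u = z, dv = 3*cos(2*z) dz).
An antiderivative is F(z) = 3*z*sin(2*z)/2 + 3*cos(2*z)/4.
Then F(pi/12) - F(0) = (pi/16 + 3*sqrt(3)/8) - (3/4) = -3/4 + pi/16 + 3*sqrt(3)/8.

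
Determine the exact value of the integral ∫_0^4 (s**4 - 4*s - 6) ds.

744/5

By the power rule, an antiderivative is F(s) = s**5/5 - 2*s**2 - 6*s.
Then F(4) - F(0) = (744/5) - (0) = 744/5.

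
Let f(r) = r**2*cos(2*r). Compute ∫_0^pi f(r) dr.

pi/2

Integrate by parts twice (u = r^2, dv = cos(2*r) dr).
An antiderivative is F(r) = r**2*sin(2*r)/2 + r*cos(2*r)/2 - sin(2*r)/4.
Then F(pi) - F(0) = (pi/2) - (0) = pi/2.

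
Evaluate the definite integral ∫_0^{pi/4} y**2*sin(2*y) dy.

-1/4 + pi/8

Integrate by parts twice (u = y^2, dv = sin(2*y) dy).
An antiderivative is F(y) = -y**2*cos(2*y)/2 + y*sin(2*y)/2 + cos(2*y)/4.
Then F(pi/4) - F(0) = (pi/8) - (1/4) = -1/4 + pi/8.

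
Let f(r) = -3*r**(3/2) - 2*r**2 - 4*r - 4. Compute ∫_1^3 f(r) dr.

-602/15 - 54*sqrt(3)/5

By the power rule, an antiderivative is F(r) = -6*r**(5/2)/5 - 2*r**3/3 - 2*r**2 - 4*r.
Then F(3) - F(1) = (-48 - 54*sqrt(3)/5) - (-118/15) = -602/15 - 54*sqrt(3)/5.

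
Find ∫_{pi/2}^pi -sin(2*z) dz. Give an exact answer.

1

An antiderivative is F(z) = cos(2*z)/2.
Then F(pi) - F(pi/2) = (1/2) - (-1/2) = 1.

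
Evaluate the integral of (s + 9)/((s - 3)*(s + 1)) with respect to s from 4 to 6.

-2*log(7) + 2*log(5) + 3*log(3)

Factor the denominator: s**2 - 2*s - 3 = (s + 1)(s - 3).
Partial fractions: (s + 9)/((s - 3)*(s + 1)) = -2/(s + 1) + 3/(s - 3).
An antiderivative is F(s) = 3*log(s - 3) - 2*log(s + 1).
Then F(6) - F(4) = (log(27/49)) - (-log(25)) = -2*log(7) + 2*log(5) + 3*log(3).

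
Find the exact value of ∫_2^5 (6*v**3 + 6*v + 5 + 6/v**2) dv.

By the power rule, an antiderivative is F(v) = 3*v**4/2 + 3*v**2 + 5*v - 6/v.
Then F(5) - F(2) = (10363/10) - (43) = 9933/10.

9933/10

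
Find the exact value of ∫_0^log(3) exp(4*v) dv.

20

Let u = exp(v), so du = exp(v) dv. When v = 0, u = 1; when v = log(3), u = 3.
The integral becomes ∫ u**3 du from 1 to 3, with antiderivative u**4/4.
Back in v: F(v) = exp(4*v)/4.
Then F(log(3)) - F(0) = (81/4) - (1/4) = 20.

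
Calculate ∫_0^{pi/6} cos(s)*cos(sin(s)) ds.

sin(1/2)

Let u = sin(s), so du = cos(s) ds. When s = 0, u = 0; when s = pi/6, u = 1/2.
The integral becomes ∫ cos(u) du from 0 to 1/2, with antiderivative sin(u).
Back in s: F(s) = sin(sin(s)).
Then F(pi/6) - F(0) = (sin(1/2)) - (0) = sin(1/2).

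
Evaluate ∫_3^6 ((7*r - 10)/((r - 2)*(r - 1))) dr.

5*log(2) + 3*log(5)

Factor the denominator: r**2 - 3*r + 2 = (r - 1)(r - 2).
Partial fractions: (7*r - 10)/((r - 2)*(r - 1)) = 3/(r - 1) + 4/(r - 2).
An antiderivative is F(r) = 4*log(r - 2) + 3*log(r - 1).
Then F(6) - F(3) = (3*log(5) + 8*log(2)) - (log(8)) = 5*log(2) + 3*log(5).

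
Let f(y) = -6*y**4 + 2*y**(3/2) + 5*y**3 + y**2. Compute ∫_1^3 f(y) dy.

By the power rule, an antiderivative is F(y) = 4*y**(5/2)/5 - 6*y**5/5 + 5*y**4/4 + y**3/3.
Then F(3) - F(1) = (-3627/20 + 36*sqrt(3)/5) - (71/60) = -2738/15 + 36*sqrt(3)/5.

-2738/15 + 36*sqrt(3)/5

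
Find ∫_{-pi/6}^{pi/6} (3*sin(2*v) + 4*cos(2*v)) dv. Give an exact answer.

2*sqrt(3)

An antiderivative is F(v) = 2*sin(2*v) - 3*cos(2*v)/2.
Then F(pi/6) - F(-pi/6) = (-3/4 + sqrt(3)) - (-sqrt(3) - 3/4) = 2*sqrt(3).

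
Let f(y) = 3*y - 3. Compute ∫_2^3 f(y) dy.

By the power rule, an antiderivative is F(y) = 3*y**2/2 - 3*y.
Then F(3) - F(2) = (9/2) - (0) = 9/2.

9/2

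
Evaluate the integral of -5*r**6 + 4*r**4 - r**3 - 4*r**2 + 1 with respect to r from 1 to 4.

By the power rule, an antiderivative is F(r) = -5*r**7/7 + 4*r**5/5 - r**4/4 - 4*r**3/3 + r.
Then F(4) - F(1) = (-1158044/105) - (-209/420) = -1543989/140.

-1543989/140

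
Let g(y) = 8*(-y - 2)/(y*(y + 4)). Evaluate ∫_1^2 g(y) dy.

Factor the denominator: y**2 + 4*y = (y + 4)y.
Partial fractions: 8*(-y - 2)/(y*(y + 4)) = -4/(y + 4) - 4/y.
An antiderivative is F(y) = -4*log(y) - 4*log(y + 4).
Then F(2) - F(1) = (-8*log(2) - 4*log(3)) - (-4*log(5)) = -8*log(2) - 4*log(3) + 4*log(5).

-8*log(2) - 4*log(3) + 4*log(5)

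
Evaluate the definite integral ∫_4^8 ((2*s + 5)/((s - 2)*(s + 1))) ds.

log(15)

Factor the denominator: s**2 - s - 2 = (s + 1)(s - 2).
Partial fractions: (2*s + 5)/((s - 2)*(s + 1)) = -1/(s + 1) + 3/(s - 2).
An antiderivative is F(s) = 3*log(s - 2) - log(s + 1).
Then F(8) - F(4) = (log(24)) - (log(8/5)) = log(15).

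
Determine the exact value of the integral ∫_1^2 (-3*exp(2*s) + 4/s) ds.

An antiderivative is F(s) = -3*exp(2*s)/2 + 4*log(s).
Then F(2) - F(1) = (-3*exp(4)/2 + log(16)) - (-3*exp(2)/2) = -3*exp(4)/2 + log(16) + 3*exp(2)/2.

-3*exp(4)/2 + log(16) + 3*exp(2)/2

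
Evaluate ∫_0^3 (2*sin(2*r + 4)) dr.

Let u = 2*r + 4, so du = 2 dr. When r = 0, u = 4; when r = 3, u = 10.
The integral becomes ∫ sin(u) du from 4 to 10, with antiderivative -cos(u).
Back in r: F(r) = -cos(2*r + 4).
Then F(3) - F(0) = (-cos(10)) - (-cos(4)) = cos(4) - cos(10).

cos(4) - cos(10)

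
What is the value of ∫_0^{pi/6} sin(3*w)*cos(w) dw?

Use the identity sin(3*w)cos(w) = [sin(4*w) + sin(2*w)]/2.
An antiderivative is F(w) = -cos(2*w)/4 - cos(4*w)/8.
Then F(pi/6) - F(0) = (-1/16) - (-3/8) = 5/16.

5/16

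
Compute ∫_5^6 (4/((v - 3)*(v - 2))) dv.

Factor the denominator: v**2 - 5*v + 6 = (v - 2)(v - 3).
Partial fractions: 4/((v - 3)*(v - 2)) = -4/(v - 2) + 4/(v - 3).
An antiderivative is F(v) = 4*log(v - 3) - 4*log(v - 2).
Then F(6) - F(5) = (-8*log(2) + 4*log(3)) - (log(16/81)) = -12*log(2) + 8*log(3).

-12*log(2) + 8*log(3)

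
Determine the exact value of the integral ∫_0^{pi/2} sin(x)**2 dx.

pi/4

Use the identity sin^2(x) = (1 - cos(2*x))/2.
An antiderivative is F(x) = x/2 - sin(2*x)/4.
Then F(pi/2) - F(0) = (pi/4) - (0) = pi/4.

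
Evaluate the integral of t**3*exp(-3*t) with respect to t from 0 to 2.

2/27 - 122*exp(-6)/27

Integrate by parts 3 times (u = t^3, dv = exp(-3*t) dt).
An antiderivative is F(t) = (-9*t**3 - 9*t**2 - 6*t - 2)*exp(-3*t)/27.
Then F(2) - F(0) = (-122*exp(-6)/27) - (-2/27) = 2/27 - 122*exp(-6)/27.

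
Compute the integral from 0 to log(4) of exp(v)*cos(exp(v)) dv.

Let u = exp(v), so du = exp(v) dv. When v = 0, u = 1; when v = log(4), u = 4.
The integral becomes ∫ cos(u) du from 1 to 4, with antiderivative sin(u).
Back in v: F(v) = sin(exp(v)).
Then F(log(4)) - F(0) = (sin(4)) - (sin(1)) = -sin(1) + sin(4).

-sin(1) + sin(4)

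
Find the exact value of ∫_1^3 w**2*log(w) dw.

-26/9 + 9*log(3)

Integrate by parts once (u = ln w, dv = w**2 dw).
An antiderivative is F(w) = w**3*(3*log(w) - 1)/9.
Then F(3) - F(1) = (-3 + 9*log(3)) - (-1/9) = -26/9 + 9*log(3).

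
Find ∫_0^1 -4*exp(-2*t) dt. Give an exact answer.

-2 + 2*exp(-2)

An antiderivative is F(t) = 2*exp(-2*t).
Then F(1) - F(0) = (2*exp(-2)) - (2) = -2 + 2*exp(-2).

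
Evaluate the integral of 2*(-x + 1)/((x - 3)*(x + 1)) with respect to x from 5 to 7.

Factor the denominator: x**2 - 2*x - 3 = (x + 1)(x - 3).
Partial fractions: 2*(-x + 1)/((x - 3)*(x + 1)) = -1/(x + 1) - 1/(x - 3).
An antiderivative is F(x) = -log(x - 3) - log(x + 1).
Then F(7) - F(5) = (-log(32)) - (-log(12)) = log(3/8).

log(3/8)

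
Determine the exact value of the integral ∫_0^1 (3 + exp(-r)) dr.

An antiderivative is F(r) = 3*r - exp(-r).
Then F(1) - F(0) = (3 - exp(-1)) - (-1) = 4 - exp(-1).

4 - exp(-1)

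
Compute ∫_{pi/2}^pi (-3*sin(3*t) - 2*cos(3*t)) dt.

An antiderivative is F(t) = -2*sin(3*t)/3 + cos(3*t).
Then F(pi) - F(pi/2) = (-1) - (2/3) = -5/3.

-5/3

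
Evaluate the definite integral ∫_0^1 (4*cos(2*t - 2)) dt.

Let u = 2*t - 2, so du = 2 dt. When t = 0, u = -2; when t = 1, u = 0.
The integral becomes 2·∫ cos(u) du from -2 to 0, with antiderivative 2*sin(u).
Back in t: F(t) = 2*sin(2*t - 2).
Then F(1) - F(0) = (0) - (-2*sin(2)) = 2*sin(2).

2*sin(2)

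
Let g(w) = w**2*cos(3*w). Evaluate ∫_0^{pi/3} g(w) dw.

-2*pi/27

Integrate by parts twice (u = w^2, dv = cos(3*w) dw).
An antiderivative is F(w) = w**2*sin(3*w)/3 + 2*w*cos(3*w)/9 - 2*sin(3*w)/27.
Then F(pi/3) - F(0) = (-2*pi/27) - (0) = -2*pi/27.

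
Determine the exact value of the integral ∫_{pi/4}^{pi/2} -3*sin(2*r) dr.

An antiderivative is F(r) = 3*cos(2*r)/2.
Then F(pi/2) - F(pi/4) = (-3/2) - (0) = -3/2.

-3/2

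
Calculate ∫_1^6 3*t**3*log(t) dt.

-3885/16 + 972*log(2) + 972*log(3)

Integrate by parts once (u = ln t, dv = 3*t**3 dt).
An antiderivative is F(t) = 3*t**4*(4*log(t) - 1)/16.
Then F(6) - F(1) = (-243 + 972*log(2) + 972*log(3)) - (-3/16) = -3885/16 + 972*log(2) + 972*log(3).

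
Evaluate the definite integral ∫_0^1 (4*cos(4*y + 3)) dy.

-sin(3) + sin(7)

Let u = 4*y + 3, so du = 4 dy. When y = 0, u = 3; when y = 1, u = 7.
The integral becomes ∫ cos(u) du from 3 to 7, with antiderivative sin(u).
Back in y: F(y) = sin(4*y + 3).
Then F(1) - F(0) = (sin(7)) - (sin(3)) = -sin(3) + sin(7).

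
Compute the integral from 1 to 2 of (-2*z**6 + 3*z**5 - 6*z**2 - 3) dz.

By the power rule, an antiderivative is F(z) = -2*z**7/7 + z**6/2 - 2*z**3 - 3*z.
Then F(2) - F(1) = (-186/7) - (-67/14) = -305/14.

-305/14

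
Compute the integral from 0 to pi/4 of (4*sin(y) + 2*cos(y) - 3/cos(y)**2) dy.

An antiderivative is F(y) = 2*sin(y) - 4*cos(y) - 3*tan(y).
Then F(pi/4) - F(0) = (-3 - sqrt(2)) - (-4) = 1 - sqrt(2).

1 - sqrt(2)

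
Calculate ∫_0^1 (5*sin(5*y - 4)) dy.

cos(4) - cos(1)

Let u = 5*y - 4, so du = 5 dy. When y = 0, u = -4; when y = 1, u = 1.
The integral becomes ∫ sin(u) du from -4 to 1, with antiderivative -cos(u).
Back in y: F(y) = -cos(5*y - 4).
Then F(1) - F(0) = (-cos(1)) - (-cos(4)) = cos(4) - cos(1).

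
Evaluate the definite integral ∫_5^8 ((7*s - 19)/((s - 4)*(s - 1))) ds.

-2*log(2) + 4*log(7)

Factor the denominator: s**2 - 5*s + 4 = (s - 1)(s - 4).
Partial fractions: (7*s - 19)/((s - 4)*(s - 1)) = 4/(s - 1) + 3/(s - 4).
An antiderivative is F(s) = 3*log(s - 4) + 4*log(s - 1).
Then F(8) - F(5) = (6*log(2) + 4*log(7)) - (8*log(2)) = -2*log(2) + 4*log(7).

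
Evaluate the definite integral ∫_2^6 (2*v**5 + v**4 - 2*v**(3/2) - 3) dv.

By the power rule, an antiderivative is F(v) = v**6/3 - 4*v**(5/2)/5 + v**5/5 - 3*v.
Then F(6) - F(2) = (85446/5 - 144*sqrt(6)/5) - (326/15 - 16*sqrt(2)/5) = -144*sqrt(6)/5 + 16*sqrt(2)/5 + 256012/15.

-144*sqrt(6)/5 + 16*sqrt(2)/5 + 256012/15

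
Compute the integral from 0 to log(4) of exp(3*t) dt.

21

Let u = exp(t), so du = exp(t) dt. When t = 0, u = 1; when t = log(4), u = 4.
The integral becomes ∫ u**2 du from 1 to 4, with antiderivative u**3/3.
Back in t: F(t) = exp(3*t)/3.
Then F(log(4)) - F(0) = (64/3) - (1/3) = 21.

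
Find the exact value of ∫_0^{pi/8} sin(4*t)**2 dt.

Use the identity sin^2(4*t) = (1 - cos(8*t))/2.
An antiderivative is F(t) = t/2 - sin(8*t)/16.
Then F(pi/8) - F(0) = (pi/16) - (0) = pi/16.

pi/16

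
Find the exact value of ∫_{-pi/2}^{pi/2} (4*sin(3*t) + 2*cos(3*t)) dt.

-4/3

An antiderivative is F(t) = 2*sin(3*t)/3 - 4*cos(3*t)/3.
Then F(pi/2) - F(-pi/2) = (-2/3) - (2/3) = -4/3.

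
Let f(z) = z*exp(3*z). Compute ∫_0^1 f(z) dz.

Integrate by parts once (u = z, dv = exp(3*z) dz).
An antiderivative is F(z) = (3*z - 1)*exp(3*z)/9.
Then F(1) - F(0) = (2*exp(3)/9) - (-1/9) = 1/9 + 2*exp(3)/9.

1/9 + 2*exp(3)/9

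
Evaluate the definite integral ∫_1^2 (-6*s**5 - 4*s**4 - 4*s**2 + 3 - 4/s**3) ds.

-2869/30

By the power rule, an antiderivative is F(s) = -s**6 - 4*s**5/5 - 4*s**3/3 + 3*s + 2/s**2.
Then F(2) - F(1) = (-2813/30) - (28/15) = -2869/30.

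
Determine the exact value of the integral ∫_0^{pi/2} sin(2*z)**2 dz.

pi/4

Use the identity sin^2(2*z) = (1 - cos(4*z))/2.
An antiderivative is F(z) = z/2 - sin(4*z)/8.
Then F(pi/2) - F(0) = (pi/4) - (0) = pi/4.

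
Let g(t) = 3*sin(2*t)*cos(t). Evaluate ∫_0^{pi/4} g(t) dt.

2 - sqrt(2)/2

Use the identity sin(2*t)cos(t) = [sin(3*t) + sin(t)]/2.
An antiderivative is F(t) = -3*cos(t)/2 - cos(3*t)/2.
Then F(pi/4) - F(0) = (-sqrt(2)/2) - (-2) = 2 - sqrt(2)/2.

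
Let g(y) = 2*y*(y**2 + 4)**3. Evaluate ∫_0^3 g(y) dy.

28305/4

Let u = y**2 + 4, so du = 2*y dy. When y = 0, u = 4; when y = 3, u = 13.
The integral becomes ∫ u**3 du from 4 to 13, with antiderivative u**4/4.
Back in y: F(y) = (y**2 + 4)**4/4.
Then F(3) - F(0) = (28561/4) - (64) = 28305/4.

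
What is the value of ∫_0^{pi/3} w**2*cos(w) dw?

Integrate by parts twice (u = w^2, dv = cos(w) dw).
An antiderivative is F(w) = w**2*sin(w) + 2*w*cos(w) - 2*sin(w).
Then F(pi/3) - F(0) = (-sqrt(3) + sqrt(3)*pi**2/18 + pi/3) - (0) = -sqrt(3) + sqrt(3)*pi**2/18 + pi/3.

-sqrt(3) + sqrt(3)*pi**2/18 + pi/3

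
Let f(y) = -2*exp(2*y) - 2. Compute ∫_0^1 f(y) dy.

-exp(2) - 1

An antiderivative is F(y) = -exp(2*y) - 2*y.
Then F(1) - F(0) = (-exp(2) - 2) - (-1) = -exp(2) - 1.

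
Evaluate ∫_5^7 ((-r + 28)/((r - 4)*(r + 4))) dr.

-4*log(11) + 11*log(3)

Factor the denominator: r**2 - 16 = (r + 4)(r - 4).
Partial fractions: (-r + 28)/((r - 4)*(r + 4)) = -4/(r + 4) + 3/(r - 4).
An antiderivative is F(r) = 3*log(r - 4) - 4*log(r + 4).
Then F(7) - F(5) = (-4*log(11) + 3*log(3)) - (-8*log(3)) = -4*log(11) + 11*log(3).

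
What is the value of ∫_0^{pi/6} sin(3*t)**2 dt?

pi/12

Use the identity sin^2(3*t) = (1 - cos(6*t))/2.
An antiderivative is F(t) = t/2 - sin(6*t)/12.
Then F(pi/6) - F(0) = (pi/12) - (0) = pi/12.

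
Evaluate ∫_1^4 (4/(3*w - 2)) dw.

4*log(10)/3

An antiderivative is F(w) = 4*log(3*w - 2)/3.
Then F(4) - F(1) = (4*log(10)/3) - (0) = 4*log(10)/3.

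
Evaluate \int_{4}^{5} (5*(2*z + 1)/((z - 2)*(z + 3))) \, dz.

-5*log(7) + 5*log(3) + 10*log(2)

Factor the denominator: z**2 + z - 6 = (z + 3)(z - 2).
Partial fractions: 5*(2*z + 1)/((z - 2)*(z + 3)) = 5/(z + 3) + 5/(z - 2).
An antiderivative is F(z) = 5*log(z - 2) + 5*log(z + 3).
Then F(5) - F(4) = (5*log(3) + 15*log(2)) - (5*log(2) + 5*log(7)) = -5*log(7) + 5*log(3) + 10*log(2).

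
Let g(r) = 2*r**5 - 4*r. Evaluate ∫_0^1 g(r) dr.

By the power rule, an antiderivative is F(r) = r**6/3 - 2*r**2.
Then F(1) - F(0) = (-5/3) - (0) = -5/3.

-5/3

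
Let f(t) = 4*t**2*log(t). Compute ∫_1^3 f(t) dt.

Integrate by parts once (u = ln t, dv = 4*t**2 dt).
An antiderivative is F(t) = 4*t**3*(3*log(t) - 1)/9.
Then F(3) - F(1) = (-12 + 36*log(3)) - (-4/9) = -104/9 + 36*log(3).

-104/9 + 36*log(3)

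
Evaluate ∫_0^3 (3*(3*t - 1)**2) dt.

Let u = 3*t - 1, so du = 3 dt. When t = 0, u = -1; when t = 3, u = 8.
The integral becomes ∫ u**2 du from -1 to 8, with antiderivative u**3/3.
Back in t: F(t) = (3*t - 1)**3/3.
Then F(3) - F(0) = (512/3) - (-1/3) = 171.

171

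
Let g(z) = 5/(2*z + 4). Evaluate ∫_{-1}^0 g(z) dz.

5*log(2)/2

An antiderivative is F(z) = 5*log(2*z + 4)/2.
Then F(0) - F(-1) = (log(32)) - (5*log(2)/2) = 5*log(2)/2.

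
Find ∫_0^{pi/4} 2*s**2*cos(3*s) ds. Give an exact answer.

Integrate by parts twice (u = s^2, dv = 2*cos(3*s) ds).
An antiderivative is F(s) = 2*s**2*sin(3*s)/3 + 4*s*cos(3*s)/9 - 4*sin(3*s)/27.
Then F(pi/4) - F(0) = (sqrt(2)*(-24*pi - 32 + 9*pi**2)/432) - (0) = sqrt(2)*(-24*pi - 32 + 9*pi**2)/432.

sqrt(2)*(-24*pi - 32 + 9*pi**2)/432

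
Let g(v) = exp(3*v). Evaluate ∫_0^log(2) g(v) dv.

Let u = exp(v), so du = exp(v) dv. When v = 0, u = 1; when v = log(2), u = 2.
The integral becomes ∫ u**2 du from 1 to 2, with antiderivative u**3/3.
Back in v: F(v) = exp(3*v)/3.
Then F(log(2)) - F(0) = (8/3) - (1/3) = 7/3.

7/3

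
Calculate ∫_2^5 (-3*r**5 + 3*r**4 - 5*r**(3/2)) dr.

-59247/10 - 50*sqrt(5) + 8*sqrt(2)

By the power rule, an antiderivative is F(r) = -r**6/2 - 2*r**(5/2) + 3*r**5/5.
Then F(5) - F(2) = (-11875/2 - 50*sqrt(5)) - (-64/5 - 8*sqrt(2)) = -59247/10 - 50*sqrt(5) + 8*sqrt(2).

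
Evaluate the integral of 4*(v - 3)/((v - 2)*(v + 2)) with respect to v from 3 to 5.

Factor the denominator: v**2 - 4 = (v + 2)(v - 2).
Partial fractions: 4*(v - 3)/((v - 2)*(v + 2)) = 5/(v + 2) - 1/(v - 2).
An antiderivative is F(v) = -log(v - 2) + 5*log(v + 2).
Then F(5) - F(3) = (-log(3) + 5*log(7)) - (5*log(5)) = -5*log(5) - log(3) + 5*log(7).

-5*log(5) - log(3) + 5*log(7)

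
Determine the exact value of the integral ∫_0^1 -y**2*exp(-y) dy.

Integrate by parts twice (u = y^2, dv = -exp(-y) dy).
An antiderivative is F(y) = (y**2 + 2*y + 2)*exp(-y).
Then F(1) - F(0) = (5*exp(-1)) - (2) = -2 + 5*exp(-1).

-2 + 5*exp(-1)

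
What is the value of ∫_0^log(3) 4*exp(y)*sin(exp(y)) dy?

4*cos(1) - 4*cos(3)

Let u = exp(y), so du = exp(y) dy. When y = 0, u = 1; when y = log(3), u = 3.
The integral becomes 4·∫ sin(u) du from 1 to 3, with antiderivative -4*cos(u).
Back in y: F(y) = -4*cos(exp(y)).
Then F(log(3)) - F(0) = (-4*cos(3)) - (-4*cos(1)) = 4*cos(1) - 4*cos(3).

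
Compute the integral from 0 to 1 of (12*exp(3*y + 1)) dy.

Let u = 3*y + 1, so du = 3 dy. When y = 0, u = 1; when y = 1, u = 4.
The integral becomes 4·∫ exp(u) du from 1 to 4, with antiderivative 4*exp(u).
Back in y: F(y) = 4*exp(3*y + 1).
Then F(1) - F(0) = (4*exp(4)) - (4*exp(1)) = -4*exp(1)*(1 - exp(3)).

-4*exp(1)*(1 - exp(3))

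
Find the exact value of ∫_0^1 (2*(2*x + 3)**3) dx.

Let u = 2*x + 3, so du = 2 dx. When x = 0, u = 3; when x = 1, u = 5.
The integral becomes ∫ u**3 du from 3 to 5, with antiderivative u**4/4.
Back in x: F(x) = (2*x + 3)**4/4.
Then F(1) - F(0) = (625/4) - (81/4) = 136.

136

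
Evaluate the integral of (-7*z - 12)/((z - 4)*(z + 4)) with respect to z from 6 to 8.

Factor the denominator: z**2 - 16 = (z + 4)(z - 4).
Partial fractions: (-7*z - 12)/((z - 4)*(z + 4)) = -2/(z + 4) - 5/(z - 4).
An antiderivative is F(z) = -5*log(z - 4) - 2*log(z + 4).
Then F(8) - F(6) = (-14*log(2) - 2*log(3)) - (-7*log(2) - 2*log(5)) = -7*log(2) - 2*log(3) + 2*log(5).

-7*log(2) - 2*log(3) + 2*log(5)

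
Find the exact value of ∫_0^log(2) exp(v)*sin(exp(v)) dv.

Let u = exp(v), so du = exp(v) dv. When v = 0, u = 1; when v = log(2), u = 2.
The integral becomes ∫ sin(u) du from 1 to 2, with antiderivative -cos(u).
Back in v: F(v) = -cos(exp(v)).
Then F(log(2)) - F(0) = (-cos(2)) - (-cos(1)) = -cos(2) + cos(1).

-cos(2) + cos(1)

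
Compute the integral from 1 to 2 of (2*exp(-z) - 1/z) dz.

-log(2) - 2*exp(-2) + 2*exp(-1)

An antiderivative is F(z) = -log(z) - 2*exp(-z).
Then F(2) - F(1) = (-log(2) - 2*exp(-2)) - (-2*exp(-1)) = -log(2) - 2*exp(-2) + 2*exp(-1).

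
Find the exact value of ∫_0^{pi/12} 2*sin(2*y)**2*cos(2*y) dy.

Let u = sin(2*y), so du = 2*cos(2*y) dy. When y = 0, u = 0; when y = pi/12, u = 1/2.
The integral becomes ∫ u**2 du from 0 to 1/2, with antiderivative u**3/3.
Back in y: F(y) = sin(2*y)**3/3.
Then F(pi/12) - F(0) = (1/24) - (0) = 1/24.

1/24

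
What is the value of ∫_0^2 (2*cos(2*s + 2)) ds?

-sin(2) + sin(6)

Let u = 2*s + 2, so du = 2 ds. When s = 0, u = 2; when s = 2, u = 6.
The integral becomes ∫ cos(u) du from 2 to 6, with antiderivative sin(u).
Back in s: F(s) = sin(2*s + 2).
Then F(2) - F(0) = (sin(6)) - (sin(2)) = -sin(2) + sin(6).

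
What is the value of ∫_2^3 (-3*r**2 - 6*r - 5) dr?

-39

By the power rule, an antiderivative is F(r) = -r**3 - 3*r**2 - 5*r.
Then F(3) - F(2) = (-69) - (-30) = -39.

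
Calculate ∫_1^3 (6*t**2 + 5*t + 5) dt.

82

By the power rule, an antiderivative is F(t) = 2*t**3 + 5*t**2/2 + 5*t.
Then F(3) - F(1) = (183/2) - (19/2) = 82.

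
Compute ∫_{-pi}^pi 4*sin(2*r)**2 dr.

Use the identity sin^2(2*r) = (1 - cos(4*r))/2.
An antiderivative is F(r) = 2*r - sin(4*r)/2.
Then F(pi) - F(-pi) = (2*pi) - (-2*pi) = 4*pi.

4*pi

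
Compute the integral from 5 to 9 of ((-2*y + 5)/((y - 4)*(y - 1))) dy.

-log(10)

Factor the denominator: y**2 - 5*y + 4 = (y - 1)(y - 4).
Partial fractions: (-2*y + 5)/((y - 4)*(y - 1)) = -1/(y - 1) - 1/(y - 4).
An antiderivative is F(y) = -log(y - 4) - log(y - 1).
Then F(9) - F(5) = (-log(40)) - (-log(4)) = -log(10).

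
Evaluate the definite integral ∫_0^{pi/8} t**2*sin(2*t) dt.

-1/4 - sqrt(2)*pi**2/256 + sqrt(2)*pi/32 + sqrt(2)/8

Integrate by parts twice (u = t^2, dv = sin(2*t) dt).
An antiderivative is F(t) = -t**2*cos(2*t)/2 + t*sin(2*t)/2 + cos(2*t)/4.
Then F(pi/8) - F(0) = (sqrt(2)*(-pi**2 + 8*pi + 32)/256) - (1/4) = -1/4 - sqrt(2)*pi**2/256 + sqrt(2)*pi/32 + sqrt(2)/8.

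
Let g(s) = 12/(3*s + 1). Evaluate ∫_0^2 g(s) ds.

4*log(7)

Let u = 3*s + 1, so du = 3 ds. When s = 0, u = 1; when s = 2, u = 7.
The integral becomes 4·∫ 1/u du from 1 to 7, with antiderivative 4*log(u).
Back in s: F(s) = 4*log(3*s + 1).
Then F(2) - F(0) = (4*log(7)) - (0) = 4*log(7).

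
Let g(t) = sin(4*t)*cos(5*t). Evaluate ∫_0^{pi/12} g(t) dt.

-4/9 + 11*sqrt(2)/72 + sqrt(6)/8

Use the identity sin(4*t)cos(5*t) = [sin(9*t) + sin(-t)]/2.
An antiderivative is F(t) = cos(t)/2 - cos(9*t)/18.
Then F(pi/12) - F(0) = (11*sqrt(2)/72 + sqrt(6)/8) - (4/9) = -4/9 + 11*sqrt(2)/72 + sqrt(6)/8.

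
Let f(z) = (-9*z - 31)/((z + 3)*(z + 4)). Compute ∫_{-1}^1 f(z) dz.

-5*log(5) - 4*log(2) + 5*log(3)

Factor the denominator: z**2 + 7*z + 12 = (z + 4)(z + 3).
Partial fractions: (-9*z - 31)/((z + 3)*(z + 4)) = -5/(z + 4) - 4/(z + 3).
An antiderivative is F(z) = -4*log(z + 3) - 5*log(z + 4).
Then F(1) - F(-1) = (-5*log(5) - 8*log(2)) - (-5*log(3) - 4*log(2)) = -5*log(5) - 4*log(2) + 5*log(3).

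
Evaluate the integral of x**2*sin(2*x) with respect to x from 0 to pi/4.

-1/4 + pi/8

Integrate by parts twice (u = x^2, dv = sin(2*x) dx).
An antiderivative is F(x) = -x**2*cos(2*x)/2 + x*sin(2*x)/2 + cos(2*x)/4.
Then F(pi/4) - F(0) = (pi/8) - (1/4) = -1/4 + pi/8.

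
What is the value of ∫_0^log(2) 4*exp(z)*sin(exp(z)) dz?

Let u = exp(z), so du = exp(z) dz. When z = 0, u = 1; when z = log(2), u = 2.
The integral becomes 4·∫ sin(u) du from 1 to 2, with antiderivative -4*cos(u).
Back in z: F(z) = -4*cos(exp(z)).
Then F(log(2)) - F(0) = (-4*cos(2)) - (-4*cos(1)) = -4*cos(2) + 4*cos(1).

-4*cos(2) + 4*cos(1)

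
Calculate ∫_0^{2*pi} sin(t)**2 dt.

Use the identity sin^2(t) = (1 - cos(2*t))/2.
An antiderivative is F(t) = t/2 - sin(2*t)/4.
Then F(2*pi) - F(0) = (pi) - (0) = pi.

pi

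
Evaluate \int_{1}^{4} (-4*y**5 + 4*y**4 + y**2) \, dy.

By the power rule, an antiderivative is F(y) = -2*y**6/3 + 4*y**5/5 + y**3/3.
Then F(4) - F(1) = (-28352/15) - (7/15) = -9453/5.

-9453/5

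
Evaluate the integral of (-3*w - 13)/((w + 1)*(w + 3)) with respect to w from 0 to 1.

Factor the denominator: w**2 + 4*w + 3 = (w + 3)(w + 1).
Partial fractions: (-3*w - 13)/((w + 1)*(w + 3)) = 2/(w + 3) - 5/(w + 1).
An antiderivative is F(w) = -5*log(w + 1) + 2*log(w + 3).
Then F(1) - F(0) = (-log(2)) - (log(9)) = -log(18).

-log(18)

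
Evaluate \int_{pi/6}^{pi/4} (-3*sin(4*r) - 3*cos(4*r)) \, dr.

-3/8 + 3*sqrt(3)/8

An antiderivative is F(r) = -3*sin(4*r)/4 + 3*cos(4*r)/4.
Then F(pi/4) - F(pi/6) = (-3/4) - (-3*sqrt(3)/8 - 3/8) = -3/8 + 3*sqrt(3)/8.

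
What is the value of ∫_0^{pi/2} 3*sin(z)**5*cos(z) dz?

Let u = sin(z), so du = cos(z) dz. When z = 0, u = 0; when z = pi/2, u = 1.
The integral becomes 3·∫ u**5 du from 0 to 1, with antiderivative u**6/2.
Back in z: F(z) = sin(z)**6/2.
Then F(pi/2) - F(0) = (1/2) - (0) = 1/2.

1/2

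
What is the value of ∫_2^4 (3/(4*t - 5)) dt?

An antiderivative is F(t) = 3*log(4*t - 5)/4.
Then F(4) - F(2) = (3*log(11)/4) - (3*log(3)/4) = -3*log(3)/4 + 3*log(11)/4.

-3*log(3)/4 + 3*log(11)/4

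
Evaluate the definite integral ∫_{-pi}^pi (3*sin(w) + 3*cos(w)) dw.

An antiderivative is F(w) = 3*sin(w) - 3*cos(w).
Then F(pi) - F(-pi) = (3) - (3) = 0.

0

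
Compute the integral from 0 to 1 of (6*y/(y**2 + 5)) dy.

-3*log(5) + 3*log(2) + 3*log(3)

Let u = y**2 + 5, so du = 2*y dy. When y = 0, u = 5; when y = 1, u = 6.
The integral becomes 3·∫ 1/u du from 5 to 6, with antiderivative 3*log(u).
Back in y: F(y) = 3*log(y**2 + 5).
Then F(1) - F(0) = (3*log(2) + 3*log(3)) - (3*log(5)) = -3*log(5) + 3*log(2) + 3*log(3).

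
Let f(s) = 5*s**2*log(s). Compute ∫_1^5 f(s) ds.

-620/9 + 625*log(5)/3

Integrate by parts once (u = ln s, dv = 5*s**2 ds).
An antiderivative is F(s) = 5*s**3*(3*log(s) - 1)/9.
Then F(5) - F(1) = (-625/9 + 625*log(5)/3) - (-5/9) = -620/9 + 625*log(5)/3.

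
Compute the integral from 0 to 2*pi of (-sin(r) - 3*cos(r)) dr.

An antiderivative is F(r) = -3*sin(r) + cos(r).
Then F(2*pi) - F(0) = (1) - (1) = 0.

0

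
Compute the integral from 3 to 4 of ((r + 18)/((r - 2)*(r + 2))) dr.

Factor the denominator: r**2 - 4 = (r + 2)(r - 2).
Partial fractions: (r + 18)/((r - 2)*(r + 2)) = -4/(r + 2) + 5/(r - 2).
An antiderivative is F(r) = 5*log(r - 2) - 4*log(r + 2).
Then F(4) - F(3) = (log(2/81)) - (-4*log(5)) = -4*log(3) + log(2) + 4*log(5).

-4*log(3) + log(2) + 4*log(5)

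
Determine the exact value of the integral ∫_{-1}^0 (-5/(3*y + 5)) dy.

An antiderivative is F(y) = -5*log(3*y + 5)/3.
Then F(0) - F(-1) = (-5*log(5)/3) - (-5*log(2)/3) = -5*log(5)/3 + 5*log(2)/3.

-5*log(5)/3 + 5*log(2)/3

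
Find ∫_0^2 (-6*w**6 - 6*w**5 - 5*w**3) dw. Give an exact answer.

By the power rule, an antiderivative is F(w) = -6*w**7/7 - w**6 - 5*w**4/4.
Then F(2) - F(0) = (-1356/7) - (0) = -1356/7.

-1356/7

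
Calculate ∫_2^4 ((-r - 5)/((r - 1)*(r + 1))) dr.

Factor the denominator: r**2 - 1 = (r + 1)(r - 1).
Partial fractions: (-r - 5)/((r - 1)*(r + 1)) = 2/(r + 1) - 3/(r - 1).
An antiderivative is F(r) = -3*log(r - 1) + 2*log(r + 1).
Then F(4) - F(2) = (log(25/27)) - (log(9)) = -5*log(3) + 2*log(5).

-5*log(3) + 2*log(5)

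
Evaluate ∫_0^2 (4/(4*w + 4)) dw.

log(3)

Let u = 4*w + 4, so du = 4 dw. When w = 0, u = 4; when w = 2, u = 12.
The integral becomes ∫ 1/u du from 4 to 12, with antiderivative log(u).
Back in w: F(w) = log(4*w + 4).
Then F(2) - F(0) = (log(12)) - (log(4)) = log(3).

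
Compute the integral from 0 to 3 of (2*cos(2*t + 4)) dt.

sin(10) - sin(4)

Let u = 2*t + 4, so du = 2 dt. When t = 0, u = 4; when t = 3, u = 10.
The integral becomes ∫ cos(u) du from 4 to 10, with antiderivative sin(u).
Back in t: F(t) = sin(2*t + 4).
Then F(3) - F(0) = (sin(10)) - (sin(4)) = sin(10) - sin(4).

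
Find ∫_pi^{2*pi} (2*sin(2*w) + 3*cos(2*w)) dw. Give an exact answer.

An antiderivative is F(w) = 3*sin(2*w)/2 - cos(2*w).
Then F(2*pi) - F(pi) = (-1) - (-1) = 0.

0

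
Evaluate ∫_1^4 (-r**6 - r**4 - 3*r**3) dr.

-383079/140

By the power rule, an antiderivative is F(r) = -r**7/7 - r**5/5 - 3*r**4/4.
Then F(4) - F(1) = (-95808/35) - (-153/140) = -383079/140.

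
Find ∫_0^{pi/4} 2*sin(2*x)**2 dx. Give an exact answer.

Use the identity sin^2(2*x) = (1 - cos(4*x))/2.
An antiderivative is F(x) = x - sin(4*x)/4.
Then F(pi/4) - F(0) = (pi/4) - (0) = pi/4.

pi/4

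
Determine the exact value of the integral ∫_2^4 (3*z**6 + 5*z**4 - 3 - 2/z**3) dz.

890699/112

By the power rule, an antiderivative is F(z) = 3*z**7/7 + z**5 - 3*z + z**(-2).
Then F(4) - F(2) = (899783/112) - (2271/28) = 890699/112.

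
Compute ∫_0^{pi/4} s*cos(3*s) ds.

Integrate by parts once (u = s, dv = cos(3*s) ds).
An antiderivative is F(s) = s*sin(3*s)/3 + cos(3*s)/9.
Then F(pi/4) - F(0) = (sqrt(2)*(-4 + 3*pi)/72) - (1/9) = -1/9 - sqrt(2)/18 + sqrt(2)*pi/24.

-1/9 - sqrt(2)/18 + sqrt(2)*pi/24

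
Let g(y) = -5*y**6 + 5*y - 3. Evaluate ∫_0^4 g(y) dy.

By the power rule, an antiderivative is F(y) = -5*y**7/7 + 5*y**2/2 - 3*y.
Then F(4) - F(0) = (-81724/7) - (0) = -81724/7.

-81724/7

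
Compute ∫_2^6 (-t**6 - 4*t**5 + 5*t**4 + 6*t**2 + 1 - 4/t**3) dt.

-3960832/63

By the power rule, an antiderivative is F(t) = -t**7/7 - 2*t**6/3 + t**5 + 2*t**3 + t + 2/t**2.
Then F(6) - F(2) = (-7922981/126) - (-439/42) = -3960832/63.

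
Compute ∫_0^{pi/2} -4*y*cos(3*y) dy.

4/9 + 2*pi/3

Integrate by parts once (u = y, dv = -4*cos(3*y) dy).
An antiderivative is F(y) = -4*y*sin(3*y)/3 - 4*cos(3*y)/9.
Then F(pi/2) - F(0) = (2*pi/3) - (-4/9) = 4/9 + 2*pi/3.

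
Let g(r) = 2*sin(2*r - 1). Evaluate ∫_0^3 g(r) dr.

Let u = 2*r - 1, so du = 2 dr. When r = 0, u = -1; when r = 3, u = 5.
The integral becomes ∫ sin(u) du from -1 to 5, with antiderivative -cos(u).
Back in r: F(r) = -cos(2*r - 1).
Then F(3) - F(0) = (-cos(5)) - (-cos(1)) = -cos(5) + cos(1).

-cos(5) + cos(1)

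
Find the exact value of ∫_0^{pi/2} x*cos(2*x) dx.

-1/2

Integrate by parts once (u = x, dv = cos(2*x) dx).
An antiderivative is F(x) = x*sin(2*x)/2 + cos(2*x)/4.
Then F(pi/2) - F(0) = (-1/4) - (1/4) = -1/2.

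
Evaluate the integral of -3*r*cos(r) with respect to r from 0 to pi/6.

Integrate by parts once (u = r, dv = -3*cos(r) dr).
An antiderivative is F(r) = -3*r*sin(r) - 3*cos(r).
Then F(pi/6) - F(0) = (-3*sqrt(3)/2 - pi/4) - (-3) = -3*sqrt(3)/2 - pi/4 + 3.

-3*sqrt(3)/2 - pi/4 + 3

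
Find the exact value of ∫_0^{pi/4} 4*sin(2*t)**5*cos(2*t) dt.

1/3

Let u = sin(2*t), so du = 2*cos(2*t) dt. When t = 0, u = 0; when t = pi/4, u = 1.
The integral becomes 2·∫ u**5 du from 0 to 1, with antiderivative u**6/3.
Back in t: F(t) = sin(2*t)**6/3.
Then F(pi/4) - F(0) = (1/3) - (0) = 1/3.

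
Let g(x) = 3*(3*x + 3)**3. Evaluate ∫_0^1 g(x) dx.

Let u = 3*x + 3, so du = 3 dx. When x = 0, u = 3; when x = 1, u = 6.
The integral becomes ∫ u**3 du from 3 to 6, with antiderivative u**4/4.
Back in x: F(x) = (3*x + 3)**4/4.
Then F(1) - F(0) = (324) - (81/4) = 1215/4.

1215/4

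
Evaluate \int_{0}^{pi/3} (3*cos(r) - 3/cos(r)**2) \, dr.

An antiderivative is F(r) = 3*sin(r) - 3*tan(r).
Then F(pi/3) - F(0) = (-3*sqrt(3)/2) - (0) = -3*sqrt(3)/2.

-3*sqrt(3)/2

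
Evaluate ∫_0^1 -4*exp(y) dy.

4 - 4*E

An antiderivative is F(y) = -4*exp(y).
Then F(1) - F(0) = (-4*E) - (-4) = 4 - 4*E.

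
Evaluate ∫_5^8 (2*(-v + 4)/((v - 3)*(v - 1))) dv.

Factor the denominator: v**2 - 4*v + 3 = (v - 1)(v - 3).
Partial fractions: 2*(-v + 4)/((v - 3)*(v - 1)) = -3/(v - 1) + 1/(v - 3).
An antiderivative is F(v) = log(v - 3) - 3*log(v - 1).
Then F(8) - F(5) = (-3*log(7) + log(5)) - (-log(32)) = -3*log(7) + log(5) + 5*log(2).

-3*log(7) + log(5) + 5*log(2)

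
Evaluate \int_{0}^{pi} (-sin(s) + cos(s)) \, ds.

An antiderivative is F(s) = sin(s) + cos(s).
Then F(pi) - F(0) = (-1) - (1) = -2.

-2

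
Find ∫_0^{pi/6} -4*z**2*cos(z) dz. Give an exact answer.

Integrate by parts twice (u = z^2, dv = -4*cos(z) dz).
An antiderivative is F(z) = -4*z**2*sin(z) - 8*z*cos(z) + 8*sin(z).
Then F(pi/6) - F(0) = (-2*sqrt(3)*pi/3 - pi**2/18 + 4) - (0) = -2*sqrt(3)*pi/3 - pi**2/18 + 4.

-2*sqrt(3)*pi/3 - pi**2/18 + 4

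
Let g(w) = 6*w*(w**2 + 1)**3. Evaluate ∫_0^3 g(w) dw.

Let u = w**2 + 1, so du = 2*w dw. When w = 0, u = 1; when w = 3, u = 10.
The integral becomes 3·∫ u**3 du from 1 to 10, with antiderivative 3*u**4/4.
Back in w: F(w) = 3*(w**2 + 1)**4/4.
Then F(3) - F(0) = (7500) - (3/4) = 29997/4.

29997/4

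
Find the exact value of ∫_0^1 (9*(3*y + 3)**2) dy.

Let u = 3*y + 3, so du = 3 dy. When y = 0, u = 3; when y = 1, u = 6.
The integral becomes 3·∫ u**2 du from 3 to 6, with antiderivative u**3.
Back in y: F(y) = (3*y + 3)**3.
Then F(1) - F(0) = (216) - (27) = 189.

189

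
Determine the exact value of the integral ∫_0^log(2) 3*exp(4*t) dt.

Let u = exp(t), so du = exp(t) dt. When t = 0, u = 1; when t = log(2), u = 2.
The integral becomes 3·∫ u**3 du from 1 to 2, with antiderivative 3*u**4/4.
Back in t: F(t) = 3*exp(4*t)/4.
Then F(log(2)) - F(0) = (12) - (3/4) = 45/4.

45/4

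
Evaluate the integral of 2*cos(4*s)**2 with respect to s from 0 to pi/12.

Use the identity cos^2(4*s) = (1 + cos(8*s))/2.
An antiderivative is F(s) = s + sin(8*s)/8.
Then F(pi/12) - F(0) = (sqrt(3)/16 + pi/12) - (0) = sqrt(3)/16 + pi/12.

sqrt(3)/16 + pi/12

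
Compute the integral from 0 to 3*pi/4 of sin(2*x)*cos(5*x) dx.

-2/21 + 5*sqrt(2)/42

Use the identity sin(2*x)cos(5*x) = [sin(7*x) + sin(-3*x)]/2.
An antiderivative is F(x) = cos(3*x)/6 - cos(7*x)/14.
Then F(3*pi/4) - F(0) = (5*sqrt(2)/42) - (2/21) = -2/21 + 5*sqrt(2)/42.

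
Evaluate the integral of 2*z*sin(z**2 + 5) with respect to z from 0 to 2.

cos(5) - cos(9)

Let u = z**2 + 5, so du = 2*z dz. When z = 0, u = 5; when z = 2, u = 9.
The integral becomes ∫ sin(u) du from 5 to 9, with antiderivative -cos(u).
Back in z: F(z) = -cos(z**2 + 5).
Then F(2) - F(0) = (-cos(9)) - (-cos(5)) = cos(5) - cos(9).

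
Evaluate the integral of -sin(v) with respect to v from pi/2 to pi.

-1

An antiderivative is F(v) = cos(v).
Then F(pi) - F(pi/2) = (-1) - (0) = -1.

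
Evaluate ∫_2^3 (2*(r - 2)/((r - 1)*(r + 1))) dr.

log(32/27)

Factor the denominator: r**2 - 1 = (r + 1)(r - 1).
Partial fractions: 2*(r - 2)/((r - 1)*(r + 1)) = 3/(r + 1) - 1/(r - 1).
An antiderivative is F(r) = -log(r - 1) + 3*log(r + 1).
Then F(3) - F(2) = (log(32)) - (log(27)) = log(32/27).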